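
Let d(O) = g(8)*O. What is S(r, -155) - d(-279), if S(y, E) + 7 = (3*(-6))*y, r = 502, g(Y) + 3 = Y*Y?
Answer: 7976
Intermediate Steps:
g(Y) = -3 + Y**2 (g(Y) = -3 + Y*Y = -3 + Y**2)
d(O) = 61*O (d(O) = (-3 + 8**2)*O = (-3 + 64)*O = 61*O)
S(y, E) = -7 - 18*y (S(y, E) = -7 + (3*(-6))*y = -7 - 18*y)
S(r, -155) - d(-279) = (-7 - 18*502) - 61*(-279) = (-7 - 9036) - 1*(-17019) = -9043 + 17019 = 7976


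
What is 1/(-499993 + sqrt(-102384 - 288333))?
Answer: -499993/249993390766 - 3*I*sqrt(43413)/249993390766 ≈ -2.0e-6 - 2.5004e-9*I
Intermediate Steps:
1/(-499993 + sqrt(-102384 - 288333)) = 1/(-499993 + sqrt(-390717)) = 1/(-499993 + 3*I*sqrt(43413))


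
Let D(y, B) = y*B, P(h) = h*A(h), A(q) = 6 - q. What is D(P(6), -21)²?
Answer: 0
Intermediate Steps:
P(h) = h*(6 - h)
D(y, B) = B*y
D(P(6), -21)² = (-126*(6 - 1*6))² = (-126*(6 - 6))² = (-126*0)² = (-21*0)² = 0² = 0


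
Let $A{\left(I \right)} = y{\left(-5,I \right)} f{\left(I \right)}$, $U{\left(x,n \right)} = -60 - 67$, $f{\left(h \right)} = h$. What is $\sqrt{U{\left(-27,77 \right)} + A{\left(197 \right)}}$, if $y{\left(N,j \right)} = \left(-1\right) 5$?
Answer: $2 i \sqrt{278} \approx 33.347 i$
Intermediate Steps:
$y{\left(N,j \right)} = -5$
$U{\left(x,n \right)} = -127$ ($U{\left(x,n \right)} = -60 - 67 = -127$)
$A{\left(I \right)} = - 5 I$
$\sqrt{U{\left(-27,77 \right)} + A{\left(197 \right)}} = \sqrt{-127 - 985} = \sqrt{-1112} = 2 i \sqrt{278}$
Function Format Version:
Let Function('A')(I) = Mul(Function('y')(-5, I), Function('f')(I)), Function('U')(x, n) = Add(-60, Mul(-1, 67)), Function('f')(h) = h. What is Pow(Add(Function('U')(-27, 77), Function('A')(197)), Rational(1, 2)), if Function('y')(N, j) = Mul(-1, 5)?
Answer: Mul(2, I, Pow(278, Rational(1, 2))) ≈ Mul(33.347, I)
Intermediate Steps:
Function('y')(N, j) = -5
Function('U')(x, n) = -127 (Function('U')(x, n) = Add(-60, -67) = -127)
Function('A')(I) = Mul(-5, I)
Pow(Add(Function('U')(-27, 77), Function('A')(197)), Rational(1, 2)) = Pow(Add(-127, Mul(-5, 197)), Rational(1, 2)) = Pow(Add(-127, -985), Rational(1, 2)) = Pow(-1112, Rational(1, 2)) = Mul(2, I, Pow(278, Rational(1, 2)))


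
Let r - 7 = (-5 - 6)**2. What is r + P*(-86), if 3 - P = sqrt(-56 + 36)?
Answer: -130 + 172*I*sqrt(5) ≈ -130.0 + 384.6*I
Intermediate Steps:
P = 3 - 2*I*sqrt(5) (P = 3 - sqrt(-56 + 36) = 3 - sqrt(-20) = 3 - 2*I*sqrt(5) ≈ 3.0 - 4.4721*I)
r = 128 (r = 7 + (-5 - 6)**2 = 7 + (-11)**2 = 7 + 121 = 128)
r + P*(-86) = 128 + (3 - 2*I*sqrt(5))*(-86) = 128 + (-258 + 172*I*sqrt(5)) = -130 + 172*I*sqrt(5)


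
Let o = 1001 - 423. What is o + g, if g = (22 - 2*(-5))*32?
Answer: 1602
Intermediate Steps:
o = 578
g = 1024 (g = (22 + 10)*32 = 32*32 = 1024)
o + g = 578 + 1024 = 1602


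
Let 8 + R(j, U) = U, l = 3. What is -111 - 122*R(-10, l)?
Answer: 499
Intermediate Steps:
R(j, U) = -8 + U
-111 - 122*R(-10, l) = -111 - 122*(-8 + 3) = -111 - 122*(-5) = -111 + 610 = 499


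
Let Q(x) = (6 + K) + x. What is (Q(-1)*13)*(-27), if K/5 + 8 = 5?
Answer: 3510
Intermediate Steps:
K = -15 (K = -40 + 5*5 = -40 + 25 = -15)
Q(x) = -9 + x (Q(x) = (6 - 15) + x = -9 + x)
(Q(-1)*13)*(-27) = ((-9 - 1)*13)*(-27) = -10*13*(-27) = -130*(-27) = 3510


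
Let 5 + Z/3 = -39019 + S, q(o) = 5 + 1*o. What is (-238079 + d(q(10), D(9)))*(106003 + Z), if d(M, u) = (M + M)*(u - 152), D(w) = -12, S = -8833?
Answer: 9128986432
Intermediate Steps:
q(o) = 5 + o
d(M, u) = 2*M*(-152 + u) (d(M, u) = (2*M)*(-152 + u) = 2*M*(-152 + u))
Z = -143571 (Z = -15 + 3*(-39019 - 8833) = -15 + 3*(-47852) = -15 - 143556 = -143571)
(-238079 + d(q(10), D(9)))*(106003 + Z) = (-238079 + 2*(5 + 10)*(-152 - 12))*(106003 - 143571) = (-238079 + 2*15*(-164))*(-37568) = (-238079 - 4920)*(-37568) = -242999*(-37568) = 9128986432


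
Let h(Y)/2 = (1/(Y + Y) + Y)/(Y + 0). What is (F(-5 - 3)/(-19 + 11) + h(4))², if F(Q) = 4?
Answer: 625/256 ≈ 2.4414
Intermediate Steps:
h(Y) = 2*(Y + 1/(2*Y))/Y (h(Y) = 2*((1/(Y + Y) + Y)/(Y + 0)) = 2*((1/(2*Y) + Y)/Y) = 2*((Y + 1/(2*Y))/Y) = 2*(Y + 1/(2*Y))/Y)
(F(-5 - 3)/(-19 + 11) + h(4))² = (4/(-19 + 11) + (2 + 4⁻²))² = (4/(-8) + (2 + 1/16))² = (4*(-⅛) + 33/16)² = (-½ + 33/16)² = (25/16)² = 625/256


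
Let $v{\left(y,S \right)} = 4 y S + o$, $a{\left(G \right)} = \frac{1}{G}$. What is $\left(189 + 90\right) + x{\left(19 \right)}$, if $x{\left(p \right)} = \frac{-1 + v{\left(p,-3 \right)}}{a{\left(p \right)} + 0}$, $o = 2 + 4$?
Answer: $-3958$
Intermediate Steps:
$o = 6$
$v{\left(y,S \right)} = 6 + 4 S y$ ($v{\left(y,S \right)} = 4 y S + 6 = 4 S y + 6 = 6 + 4 S y$)
$x{\left(p \right)} = p \left(5 - 12 p\right)$ ($x{\left(p \right)} = \frac{-1 + \left(6 + 4 \left(-3\right) p\right)}{\frac{1}{p} + 0} = \frac{-1 - \left(-6 + 12 p\right)}{\frac{1}{p}} = \left(5 - 12 p\right) p = p \left(5 - 12 p\right)$)
$\left(189 + 90\right) + x{\left(19 \right)} = \left(189 + 90\right) + 19 \left(5 - 228\right) = 279 + 19 \left(5 - 228\right) = 279 + 19 \left(-223\right) = 279 - 4237 = -3958$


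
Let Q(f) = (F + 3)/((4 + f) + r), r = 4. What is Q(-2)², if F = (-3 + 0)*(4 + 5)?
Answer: 16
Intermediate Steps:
F = -27 (F = -3*9 = -27)
Q(f) = -24/(8 + f) (Q(f) = (-27 + 3)/((4 + f) + 4) = -24/(8 + f))
Q(-2)² = (-24/(8 - 2))² = (-24/6)² = (-24*⅙)² = (-4)² = 16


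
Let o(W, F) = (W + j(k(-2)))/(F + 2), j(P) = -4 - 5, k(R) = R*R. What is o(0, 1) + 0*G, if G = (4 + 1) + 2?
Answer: -3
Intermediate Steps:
k(R) = R**2
j(P) = -9
o(W, F) = (-9 + W)/(2 + F) (o(W, F) = (W - 9)/(F + 2) = (-9 + W)/(2 + F))
G = 7 (G = 5 + 2 = 7)
o(0, 1) + 0*G = (-9 + 0)/(2 + 1) + 0*7 = -9/3 + 0 = (1/3)*(-9) + 0 = -3 + 0 = -3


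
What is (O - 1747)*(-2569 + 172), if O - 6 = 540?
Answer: 2878797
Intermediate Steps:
O = 546 (O = 6 + 540 = 546)
(O - 1747)*(-2569 + 172) = (546 - 1747)*(-2569 + 172) = -1201*(-2397) = 2878797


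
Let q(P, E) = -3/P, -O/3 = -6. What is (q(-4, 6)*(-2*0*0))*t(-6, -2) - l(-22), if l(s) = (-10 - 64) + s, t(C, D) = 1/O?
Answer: 96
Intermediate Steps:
O = 18 (O = -3*(-6) = 18)
t(C, D) = 1/18
l(s) = -74 + s
(q(-4, 6)*(-2*0*0))*t(-6, -2) - l(-22) = ((-3/(-4))*(-2*0*0))*(1/18) - (-74 - 22) = ((-3*(-1/4))*(0*0))*(1/18) - 1*(-96) = ((3/4)*0)*(1/18) + 96 = 0*(1/18) + 96 = 0 + 96 = 96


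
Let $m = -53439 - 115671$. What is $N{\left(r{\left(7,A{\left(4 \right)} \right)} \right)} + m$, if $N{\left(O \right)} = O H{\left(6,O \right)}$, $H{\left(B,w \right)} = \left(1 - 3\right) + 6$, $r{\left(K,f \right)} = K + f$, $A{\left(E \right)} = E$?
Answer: $-169066$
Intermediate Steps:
$m = -169110$
$H{\left(B,w \right)} = 4$ ($H{\left(B,w \right)} = -2 + 6 = 4$)
$N{\left(O \right)} = 4 O$ ($N{\left(O \right)} = O 4 = 4 O$)
$N{\left(r{\left(7,A{\left(4 \right)} \right)} \right)} + m = 4 \left(7 + 4\right) - 169110 = 4 \cdot 11 - 169110 = 44 - 169110 = -169066$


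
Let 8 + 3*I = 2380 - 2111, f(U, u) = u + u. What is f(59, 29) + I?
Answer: 145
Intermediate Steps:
f(U, u) = 2*u
I = 87 (I = -8/3 + (2380 - 2111)/3 = -8/3 + (1/3)*269 = -8/3 + 269/3 = 87)
f(59, 29) + I = 2*29 + 87 = 58 + 87 = 145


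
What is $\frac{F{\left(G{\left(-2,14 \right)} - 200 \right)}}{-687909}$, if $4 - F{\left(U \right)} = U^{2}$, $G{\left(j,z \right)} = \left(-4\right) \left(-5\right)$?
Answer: $\frac{32396}{687909} \approx 0.047093$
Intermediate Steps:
$G{\left(j,z \right)} = 20$
$F{\left(U \right)} = 4 - U^{2}$
$\frac{F{\left(G{\left(-2,14 \right)} - 200 \right)}}{-687909} = \frac{4 - \left(20 - 200\right)^{2}}{-687909} = \left(4 - \left(-180\right)^{2}\right) \left(- \frac{1}{687909}\right) = \left(4 - 32400\right) \left(- \frac{1}{687909}\right) = \left(-32396\right) \left(- \frac{1}{687909}\right) = \frac{32396}{687909}$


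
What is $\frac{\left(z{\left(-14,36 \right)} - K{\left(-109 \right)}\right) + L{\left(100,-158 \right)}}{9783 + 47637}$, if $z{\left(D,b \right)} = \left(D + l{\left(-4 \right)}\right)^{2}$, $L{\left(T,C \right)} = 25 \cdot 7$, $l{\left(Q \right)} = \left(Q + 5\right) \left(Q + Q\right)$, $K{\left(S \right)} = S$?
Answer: $\frac{64}{4785} \approx 0.013375$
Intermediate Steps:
$l{\left(Q \right)} = 2 Q \left(5 + Q\right)$ ($l{\left(Q \right)} = \left(5 + Q\right) 2 Q = 2 Q \left(5 + Q\right)$)
$L{\left(T,C \right)} = 175$
$z{\left(D,b \right)} = \left(-8 + D\right)^{2}$ ($z{\left(D,b \right)} = \left(D + 2 \left(-4\right) \left(5 - 4\right)\right)^{2} = \left(D + 2 \left(-4\right) 1\right)^{2} = \left(D - 8\right)^{2} = \left(-8 + D\right)^{2}$)
$\frac{\left(z{\left(-14,36 \right)} - K{\left(-109 \right)}\right) + L{\left(100,-158 \right)}}{9783 + 47637} = \frac{\left(\left(-8 - 14\right)^{2} - -109\right) + 175}{9783 + 47637} = \frac{\left(\left(-22\right)^{2} + 109\right) + 175}{57420} = \left(\left(484 + 109\right) + 175\right) \frac{1}{57420} = \left(593 + 175\right) \frac{1}{57420} = 768 \cdot \frac{1}{57420} = \frac{64}{4785}$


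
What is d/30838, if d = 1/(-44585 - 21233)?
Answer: -1/2029695484 ≈ -4.9269e-10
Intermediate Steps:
d = -1/65818 (d = 1/(-65818) = -1/65818 ≈ -1.5193e-5)
d/30838 = -1/65818/30838 = -1/65818*1/30838 = -1/2029695484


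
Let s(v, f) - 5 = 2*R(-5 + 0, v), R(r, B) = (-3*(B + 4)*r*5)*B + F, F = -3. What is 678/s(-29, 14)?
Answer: 678/108749 ≈ 0.0062345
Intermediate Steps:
R(r, B) = -3 - 15*B*r*(4 + B) (R(r, B) = (-3*(B + 4)*r*5)*B - 3 = (-3*(4 + B)*r*5)*B - 3 = (-3*r*(4 + B)*5)*B - 3 = (-15*r*(4 + B))*B - 3 = -15*B*r*(4 + B) - 3 = -3 - 15*B*r*(4 + B))
s(v, f) = -1 + 150*v**2 + 600*v (s(v, f) = 5 + 2*(-3 - 60*v*(-5 + 0) - 15*(-5 + 0)*v**2) = 5 + 2*(-3 - 60*v*(-5) - 15*(-5)*v**2) = 5 + 2*(-3 + 300*v + 75*v**2) = 5 + 2*(-3 + 75*v**2 + 300*v) = 5 + (-6 + 150*v**2 + 600*v) = -1 + 150*v**2 + 600*v)
678/s(-29, 14) = 678/(-1 + 150*(-29)**2 + 600*(-29)) = 678/(-1 + 150*841 - 17400) = 678/(-1 + 126150 - 17400) = 678/108749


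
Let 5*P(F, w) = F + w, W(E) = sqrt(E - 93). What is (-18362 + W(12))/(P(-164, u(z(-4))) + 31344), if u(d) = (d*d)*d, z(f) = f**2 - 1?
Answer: -91810/159931 + 45*I/159931 ≈ -0.57406 + 0.00028137*I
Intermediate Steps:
z(f) = -1 + f**2
u(d) = d**3 (u(d) = d**2*d = d**3)
W(E) = sqrt(-93 + E)
P(F, w) = F/5 + w/5 (P(F, w) = (F + w)/5 = F/5 + w/5)
(-18362 + W(12))/(P(-164, u(z(-4))) + 31344) = (-18362 + sqrt(-93 + 12))/(((1/5)*(-164) + (-1 + (-4)**2)**3/5) + 31344) = (-18362 + sqrt(-81))/((-164/5 + (-1 + 16)**3/5) + 31344) = (-18362 + 9*I)/((-164/5 + (1/5)*15**3) + 31344) = (-18362 + 9*I)/((-164/5 + (1/5)*3375) + 31344) = (-18362 + 9*I)/((-164/5 + 675) + 31344) = (-18362 + 9*I)/(3211/5 + 31344) = (-18362 + 9*I)/(159931/5) = (-18362 + 9*I)*(5/159931) = -91810/159931 + 45*I/159931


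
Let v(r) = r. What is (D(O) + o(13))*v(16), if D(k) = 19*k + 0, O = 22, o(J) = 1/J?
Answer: 86960/13 ≈ 6689.2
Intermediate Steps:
D(k) = 19*k
(D(O) + o(13))*v(16) = (19*22 + 1/13)*16 = (418 + 1/13)*16 = (5435/13)*16 = 86960/13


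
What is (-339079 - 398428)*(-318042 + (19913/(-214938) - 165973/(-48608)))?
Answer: 1225284801207887533693/5223853152 ≈ 2.3456e+11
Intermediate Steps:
(-339079 - 398428)*(-318042 + (19913/(-214938) - 165973/(-48608))) = -737507*(-318042 + (19913*(-1/214938) - 165973*(-1/48608))) = -737507*(-318042 + (-19913/214938 + 165973/48608)) = -737507*(-318042 + 17352986785/5223853152) = -737507*(-1661387351181599/5223853152) = 1225284801207887533693/5223853152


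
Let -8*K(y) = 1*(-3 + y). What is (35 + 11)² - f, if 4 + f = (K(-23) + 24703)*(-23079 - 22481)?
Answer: 1125618870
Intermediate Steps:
K(y) = 3/8 - y/8 (K(y) = -(-3 + y)/8 = 3/8 - y/8)
f = -1125616754 (f = -4 + ((3/8 - ⅛*(-23)) + 24703)*(-23079 - 22481) = -4 + ((3/8 + 23/8) + 24703)*(-45560) = -4 + (13/4 + 24703)*(-45560) = -4 + (98825/4)*(-45560) = -4 - 1125616750 = -1125616754)
(35 + 11)² - f = (35 + 11)² - 1*(-1125616754) = 46² + 1125616754 = 2116 + 1125616754 = 1125618870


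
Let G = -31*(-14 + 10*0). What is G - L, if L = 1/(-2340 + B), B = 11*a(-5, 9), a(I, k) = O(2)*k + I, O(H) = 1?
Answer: 996465/2296 ≈ 434.00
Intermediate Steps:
a(I, k) = I + k (a(I, k) = 1*k + I = k + I = I + k)
G = 434 (G = -31*(-14 + 0) = -31*(-14) = 434)
B = 44 (B = 11*(-5 + 9) = 11*4 = 44)
L = -1/2296 (L = 1/(-2340 + 44) = 1/(-2296) = -1/2296 ≈ -0.00043554)
G - L = 434 - 1*(-1/2296) = 434 + 1/2296 = 996465/2296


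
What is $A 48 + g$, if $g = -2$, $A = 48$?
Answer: $2302$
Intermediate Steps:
$A 48 + g = 48 \cdot 48 - 2 = 2304 - 2 = 2302$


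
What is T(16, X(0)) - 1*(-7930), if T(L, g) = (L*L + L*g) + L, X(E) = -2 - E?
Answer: 8170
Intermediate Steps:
T(L, g) = L + L**2 + L*g (T(L, g) = (L**2 + L*g) + L = L + L**2 + L*g)
T(16, X(0)) - 1*(-7930) = 16*(1 + 16 + (-2 - 1*0)) - 1*(-7930) = 16*(1 + 16 + (-2 + 0)) + 7930 = 16*(1 + 16 - 2) + 7930 = 16*15 + 7930 = 240 + 7930 = 8170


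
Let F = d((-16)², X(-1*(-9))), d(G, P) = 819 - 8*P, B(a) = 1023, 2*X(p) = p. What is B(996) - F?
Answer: 240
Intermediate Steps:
X(p) = p/2
d(G, P) = 819 - 8*P
F = 783 (F = 819 - 4*(-1*(-9)) = 819 - 4*9 = 819 - 8*9/2 = 819 - 36 = 783)
B(996) - F = 1023 - 1*783 = 1023 - 783 = 240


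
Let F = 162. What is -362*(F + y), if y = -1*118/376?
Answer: -5501857/94 ≈ -58530.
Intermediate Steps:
y = -59/188 (y = -118*1/376 = -59/188 ≈ -0.31383)
-362*(F + y) = -362*(162 - 59/188) = -362*30397/188 = -5501857/94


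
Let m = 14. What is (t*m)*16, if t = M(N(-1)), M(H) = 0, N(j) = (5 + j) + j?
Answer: 0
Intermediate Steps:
N(j) = 5 + 2*j
t = 0
(t*m)*16 = (0*14)*16 = 0*16 = 0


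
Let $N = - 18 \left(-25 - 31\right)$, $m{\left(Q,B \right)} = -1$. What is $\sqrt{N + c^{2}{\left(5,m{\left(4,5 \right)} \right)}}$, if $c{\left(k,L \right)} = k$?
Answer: $\sqrt{1033} \approx 32.14$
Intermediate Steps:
$N = 1008$ ($N = \left(-18\right) \left(-56\right) = 1008$)
$\sqrt{N + c^{2}{\left(5,m{\left(4,5 \right)} \right)}} = \sqrt{1008 + 5^{2}} = \sqrt{1008 + 25} = \sqrt{1033}$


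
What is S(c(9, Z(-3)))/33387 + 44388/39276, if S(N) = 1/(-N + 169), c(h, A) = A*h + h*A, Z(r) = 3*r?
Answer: 13626003692/12056746827 ≈ 1.1302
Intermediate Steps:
c(h, A) = 2*A*h (c(h, A) = A*h + A*h = 2*A*h)
S(N) = 1/(169 - N)
S(c(9, Z(-3)))/33387 + 44388/39276 = -1/(-169 + 2*(3*(-3))*9)/33387 + 44388/39276 = -1/(-169 + 2*(-9)*9)*(1/33387) + 44388*(1/39276) = -1/(-169 - 162)*(1/33387) + 1233/1091 = -1/(-331)*(1/33387) + 1233/1091 = -1*(-1/331)*(1/33387) + 1233/1091 = (1/331)*(1/33387) + 1233/1091 = 1/11051097 + 1233/1091 = 13626003692/12056746827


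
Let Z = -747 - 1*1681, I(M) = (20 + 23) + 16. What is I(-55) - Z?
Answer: 2487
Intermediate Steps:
I(M) = 59 (I(M) = 43 + 16 = 59)
Z = -2428 (Z = -747 - 1681 = -2428)
I(-55) - Z = 59 - 1*(-2428) = 59 + 2428 = 2487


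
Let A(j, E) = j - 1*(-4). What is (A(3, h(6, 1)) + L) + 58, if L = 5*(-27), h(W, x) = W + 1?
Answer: -70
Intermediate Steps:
h(W, x) = 1 + W
A(j, E) = 4 + j (A(j, E) = j + 4 = 4 + j)
L = -135
(A(3, h(6, 1)) + L) + 58 = ((4 + 3) - 135) + 58 = (7 - 135) + 58 = -128 + 58 = -70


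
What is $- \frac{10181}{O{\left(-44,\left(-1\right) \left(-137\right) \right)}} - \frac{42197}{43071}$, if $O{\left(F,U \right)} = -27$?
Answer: $\frac{145788844}{387639} \approx 376.09$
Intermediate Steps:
$- \frac{10181}{O{\left(-44,\left(-1\right) \left(-137\right) \right)}} - \frac{42197}{43071} = - \frac{10181}{-27} - \frac{42197}{43071} = \left(-10181\right) \left(- \frac{1}{27}\right) - \frac{42197}{43071} = \frac{10181}{27} - \frac{42197}{43071} = \frac{145788844}{387639}$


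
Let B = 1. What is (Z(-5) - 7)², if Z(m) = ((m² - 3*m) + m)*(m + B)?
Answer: 21609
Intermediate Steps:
Z(m) = (1 + m)*(m² - 2*m) (Z(m) = ((m² - 3*m) + m)*(m + 1) = (m² - 2*m)*(1 + m) = (1 + m)*(m² - 2*m))
(Z(-5) - 7)² = (-5*(-2 + (-5)² - 1*(-5)) - 7)² = (-5*(-2 + 25 + 5) - 7)² = (-5*28 - 7)² = (-140 - 7)² = (-147)² = 21609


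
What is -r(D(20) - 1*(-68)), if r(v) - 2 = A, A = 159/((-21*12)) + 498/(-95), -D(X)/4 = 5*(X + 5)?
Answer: 30907/7980 ≈ 3.8731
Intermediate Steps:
D(X) = -100 - 20*X (D(X) = -20*(X + 5) = -20*(5 + X) = -4*(25 + 5*X) = -100 - 20*X)
A = -46867/7980 (A = 159/(-252) + 498*(-1/95) = 159*(-1/252) - 498/95 = -53/84 - 498/95 = -46867/7980 ≈ -5.8731)
r(v) = -30907/7980 (r(v) = 2 - 46867/7980 = -30907/7980)
-r(D(20) - 1*(-68)) = -1*(-30907/7980) = 30907/7980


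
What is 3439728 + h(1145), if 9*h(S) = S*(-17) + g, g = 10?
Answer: 10312699/3 ≈ 3.4376e+6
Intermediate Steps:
h(S) = 10/9 - 17*S/9 (h(S) = (S*(-17) + 10)/9 = (-17*S + 10)/9 = (10 - 17*S)/9 = 10/9 - 17*S/9)
3439728 + h(1145) = 3439728 + (10/9 - 17/9*1145) = 3439728 + (10/9 - 19465/9) = 3439728 - 6485/3 = 10312699/3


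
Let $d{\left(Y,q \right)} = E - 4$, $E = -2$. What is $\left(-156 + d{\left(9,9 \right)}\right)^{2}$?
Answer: $26244$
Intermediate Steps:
$d{\left(Y,q \right)} = -6$ ($d{\left(Y,q \right)} = -2 - 4 = -6$)
$\left(-156 + d{\left(9,9 \right)}\right)^{2} = \left(-156 - 6\right)^{2} = \left(-162\right)^{2} = 26244$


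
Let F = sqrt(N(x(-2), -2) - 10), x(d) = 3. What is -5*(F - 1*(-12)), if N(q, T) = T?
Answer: -60 - 10*I*sqrt(3) ≈ -60.0 - 17.32*I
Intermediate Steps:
F = 2*I*sqrt(3) (F = sqrt(-2 - 10) = sqrt(-12) = 2*I*sqrt(3) ≈ 3.4641*I)
-5*(F - 1*(-12)) = -5*(2*I*sqrt(3) - 1*(-12)) = -5*(2*I*sqrt(3) + 12) = -5*(12 + 2*I*sqrt(3)) = -60 - 10*I*sqrt(3)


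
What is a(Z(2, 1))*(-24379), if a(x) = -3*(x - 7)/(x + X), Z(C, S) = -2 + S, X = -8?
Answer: 195032/3 ≈ 65011.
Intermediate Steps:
a(x) = -3*(-7 + x)/(-8 + x) (a(x) = -3*(x - 7)/(x - 8) = -3*(-7 + x)/(-8 + x))
a(Z(2, 1))*(-24379) = (3*(7 - (-2 + 1))/(-8 + (-2 + 1)))*(-24379) = (3*(7 - 1*(-1))/(-8 - 1))*(-24379) = (3*(7 + 1)/(-9))*(-24379) = (3*(-1/9)*8)*(-24379) = -8/3*(-24379) = 195032/3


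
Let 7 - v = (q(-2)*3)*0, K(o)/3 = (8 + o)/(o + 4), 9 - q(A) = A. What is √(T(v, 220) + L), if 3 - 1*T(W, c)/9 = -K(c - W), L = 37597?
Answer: 5*√70918855/217 ≈ 194.04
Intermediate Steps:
q(A) = 9 - A
K(o) = 3*(8 + o)/(4 + o) (K(o) = 3*((8 + o)/(o + 4)) = 3*((8 + o)/(4 + o)) = 3*(8 + o)/(4 + o))
v = 7 (v = 7 - (9 - 1*(-2))*3*0 = 7 - (9 + 2)*3*0 = 7 - 11*3*0 = 7 - 33*0 = 7 - 1*0 = 7 + 0 = 7)
T(W, c) = 27 + 27*(8 + c - W)/(4 + c - W) (T(W, c) = 27 - (-9)*3*(8 + (c - W))/(4 + (c - W)) = 27 - (-9)*3*(8 + c - W)/(4 + c - W) = 27 - (-27)*(8 + c - W)/(4 + c - W) = 27 + 27*(8 + c - W)/(4 + c - W))
√(T(v, 220) + L) = √(54*(6 + 220 - 1*7)/(4 + 220 - 1*7) + 37597) = √(54*(6 + 220 - 7)/(4 + 220 - 7) + 37597) = √(54*219/217 + 37597) = √(54*(1/217)*219 + 37597) = √(11826/217 + 37597) = √(8170375/217) = 5*√70918855/217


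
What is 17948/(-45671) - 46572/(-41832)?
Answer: 114682423/159209106 ≈ 0.72033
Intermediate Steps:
17948/(-45671) - 46572/(-41832) = 17948*(-1/45671) - 46572*(-1/41832) = -17948/45671 + 3881/3486 = 114682423/159209106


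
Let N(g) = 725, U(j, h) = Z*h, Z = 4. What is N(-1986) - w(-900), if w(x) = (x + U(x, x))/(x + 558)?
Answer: 13525/19 ≈ 711.84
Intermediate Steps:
U(j, h) = 4*h
w(x) = 5*x/(558 + x) (w(x) = (x + 4*x)/(x + 558) = (5*x)/(558 + x) = 5*x/(558 + x))
N(-1986) - w(-900) = 725 - 5*(-900)/(558 - 900) = 725 - 5*(-900)/(-342) = 725 - 5*(-900)*(-1)/342 = 725 - 1*250/19 = 725 - 250/19 = 13525/19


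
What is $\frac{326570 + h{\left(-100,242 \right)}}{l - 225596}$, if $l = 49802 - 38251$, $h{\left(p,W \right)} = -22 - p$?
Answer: $- \frac{326648}{214045} \approx -1.5261$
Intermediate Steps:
$l = 11551$ ($l = 49802 - 38251 = 11551$)
$\frac{326570 + h{\left(-100,242 \right)}}{l - 225596} = \frac{326570 - -78}{11551 - 225596} = \frac{326570 + \left(-22 + 100\right)}{-214045} = \left(326570 + 78\right) \left(- \frac{1}{214045}\right) = 326648 \left(- \frac{1}{214045}\right) = - \frac{326648}{214045}$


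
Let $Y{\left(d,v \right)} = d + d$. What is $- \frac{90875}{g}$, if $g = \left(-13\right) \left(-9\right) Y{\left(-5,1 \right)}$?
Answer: $\frac{18175}{234} \approx 77.671$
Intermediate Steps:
$Y{\left(d,v \right)} = 2 d$
$g = -1170$ ($g = \left(-13\right) \left(-9\right) 2 \left(-5\right) = 117 \left(-10\right) = -1170$)
$- \frac{90875}{g} = - \frac{90875}{-1170} = \left(-90875\right) \left(- \frac{1}{1170}\right) = \frac{18175}{234}$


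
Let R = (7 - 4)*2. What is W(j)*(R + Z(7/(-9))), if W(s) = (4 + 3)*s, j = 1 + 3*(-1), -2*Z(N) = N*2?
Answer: -854/9 ≈ -94.889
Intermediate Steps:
Z(N) = -N (Z(N) = -N*2/2 = -N)
R = 6 (R = 3*2 = 6)
j = -2 (j = 1 - 3 = -2)
W(s) = 7*s
W(j)*(R + Z(7/(-9))) = (7*(-2))*(6 - 7/(-9)) = -14*(6 - 7*(-1)/9) = -14*(6 - 1*(-7/9)) = -14*(6 + 7/9) = -14*61/9 = -854/9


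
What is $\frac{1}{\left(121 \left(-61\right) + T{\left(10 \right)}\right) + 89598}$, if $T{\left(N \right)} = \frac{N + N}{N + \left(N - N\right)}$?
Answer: $\frac{1}{82219} \approx 1.2163 \cdot 10^{-5}$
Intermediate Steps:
$T{\left(N \right)} = 2$ ($T{\left(N \right)} = \frac{2 N}{N + 0} = \frac{2 N}{N} = 2$)
$\frac{1}{\left(121 \left(-61\right) + T{\left(10 \right)}\right) + 89598} = \frac{1}{\left(121 \left(-61\right) + 2\right) + 89598} = \frac{1}{\left(-7381 + 2\right) + 89598} = \frac{1}{-7379 + 89598} = \frac{1}{82219}$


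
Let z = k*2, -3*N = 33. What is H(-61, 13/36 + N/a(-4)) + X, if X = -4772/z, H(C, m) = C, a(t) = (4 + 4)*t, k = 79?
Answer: -7205/79 ≈ -91.203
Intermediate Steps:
a(t) = 8*t
N = -11 (N = -⅓*33 = -11)
z = 158 (z = 79*2 = 158)
X = -2386/79 (X = -4772/158 = -4772*1/158 = -2386/79 ≈ -30.203)
H(-61, 13/36 + N/a(-4)) + X = -61 - 2386/79 = -7205/79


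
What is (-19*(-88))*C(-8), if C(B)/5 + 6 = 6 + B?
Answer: -66880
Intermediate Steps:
C(B) = 5*B (C(B) = -30 + 5*(6 + B) = -30 + (30 + 5*B) = 5*B)
(-19*(-88))*C(-8) = (-19*(-88))*(5*(-8)) = 1672*(-40) = -66880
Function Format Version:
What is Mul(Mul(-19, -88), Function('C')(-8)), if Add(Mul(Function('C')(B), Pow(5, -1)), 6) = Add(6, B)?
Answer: -66880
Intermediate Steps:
Function('C')(B) = Mul(5, B) (Function('C')(B) = Add(-30, Mul(5, Add(6, B))) = Add(-30, Add(30, Mul(5, B))) = Mul(5, B))
Mul(Mul(-19, -88), Function('C')(-8)) = Mul(Mul(-19, -88), Mul(5, -8)) = Mul(1672, -40) = -66880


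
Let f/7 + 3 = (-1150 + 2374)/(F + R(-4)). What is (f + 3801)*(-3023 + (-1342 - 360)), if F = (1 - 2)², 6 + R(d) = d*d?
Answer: -236949300/11 ≈ -2.1541e+7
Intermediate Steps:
R(d) = -6 + d² (R(d) = -6 + d*d = -6 + d²)
F = 1 (F = (-1)² = 1)
f = 8337/11 (f = -21 + 7*((-1150 + 2374)/(1 + (-6 + (-4)²))) = -21 + 7*(1224/(1 + (-6 + 16))) = -21 + 7*(1224/(1 + 10)) = -21 + 7*(1224/11) = -21 + 8568/11 = 8337/11 ≈ 757.91)
(f + 3801)*(-3023 + (-1342 - 360)) = (8337/11 + 3801)*(-3023 + (-1342 - 360)) = 50148*(-3023 - 1702)/11 = (50148/11)*(-4725) = -236949300/11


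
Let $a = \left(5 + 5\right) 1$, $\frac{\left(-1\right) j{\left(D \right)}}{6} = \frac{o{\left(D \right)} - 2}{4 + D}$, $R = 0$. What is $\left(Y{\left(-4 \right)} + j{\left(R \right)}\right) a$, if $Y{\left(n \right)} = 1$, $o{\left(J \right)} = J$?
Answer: $40$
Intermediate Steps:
$j{\left(D \right)} = - \frac{6 \left(-2 + D\right)}{4 + D}$ ($j{\left(D \right)} = - 6 \frac{D - 2}{4 + D} = - 6 \frac{-2 + D}{4 + D} = - \frac{6 \left(-2 + D\right)}{4 + D}$)
$a = 10$ ($a = 10 \cdot 1 = 10$)
$\left(Y{\left(-4 \right)} + j{\left(R \right)}\right) a = \left(1 + \frac{6 \left(2 - 0\right)}{4 + 0}\right) 10 = \left(1 + \frac{6 \left(2 + 0\right)}{4}\right) 10 = \left(1 + 6 \cdot \frac{1}{4} \cdot 2\right) 10 = \left(1 + 3\right) 10 = 4 \cdot 10 = 40$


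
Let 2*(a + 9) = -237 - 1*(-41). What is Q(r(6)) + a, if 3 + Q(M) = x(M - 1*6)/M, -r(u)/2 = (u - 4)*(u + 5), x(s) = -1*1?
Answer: -4839/44 ≈ -109.98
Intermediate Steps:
x(s) = -1
a = -107 (a = -9 + (-237 - 1*(-41))/2 = -9 + (-237 + 41)/2 = -9 + (½)*(-196) = -9 - 98 = -107)
r(u) = -2*(-4 + u)*(5 + u) (r(u) = -2*(u - 4)*(u + 5) = -2*(-4 + u)*(5 + u))
Q(M) = -3 - 1/M
Q(r(6)) + a = (-3 - 1/(40 - 2*6 - 2*6²)) - 107 = (-3 - 1/(40 - 12 - 2*36)) - 107 = (-3 - 1/(40 - 12 - 72)) - 107 = (-3 - 1/(-44)) - 107 = (-3 - 1*(-1/44)) - 107 = (-3 + 1/44) - 107 = -131/44 - 107 = -4839/44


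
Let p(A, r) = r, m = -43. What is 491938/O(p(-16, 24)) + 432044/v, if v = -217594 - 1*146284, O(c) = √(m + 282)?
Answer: -216022/181939 + 491938*√239/239 ≈ 31820.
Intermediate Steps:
O(c) = √239 (O(c) = √(-43 + 282) = √239)
v = -363878 (v = -217594 - 146284 = -363878)
491938/O(p(-16, 24)) + 432044/v = 491938/(√239) + 432044/(-363878) = 491938*(√239/239) + 432044*(-1/363878) = 491938*√239/239 - 216022/181939 = -216022/181939 + 491938*√239/239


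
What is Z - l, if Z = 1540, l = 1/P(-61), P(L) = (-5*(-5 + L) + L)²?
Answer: 111435939/72361 ≈ 1540.0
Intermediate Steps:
P(L) = (25 - 4*L)² (P(L) = ((25 - 5*L) + L)² = (25 - 4*L)²)
l = 1/72361 (l = 1/((-25 + 4*(-61))²) = 1/((-25 - 244)²) = 1/((-269)²) = 1/72361 ≈ 1.3820e-5)
Z - l = 1540 - 1*1/72361 = 1540 - 1/72361 = 111435939/72361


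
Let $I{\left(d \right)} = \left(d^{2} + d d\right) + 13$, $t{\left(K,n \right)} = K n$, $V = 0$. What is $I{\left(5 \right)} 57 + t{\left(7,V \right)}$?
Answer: $3591$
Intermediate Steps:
$I{\left(d \right)} = 13 + 2 d^{2}$ ($I{\left(d \right)} = \left(d^{2} + d^{2}\right) + 13 = 2 d^{2} + 13 = 13 + 2 d^{2}$)
$I{\left(5 \right)} 57 + t{\left(7,V \right)} = \left(13 + 2 \cdot 5^{2}\right) 57 + 7 \cdot 0 = \left(13 + 2 \cdot 25\right) 57 + 0 = \left(13 + 50\right) 57 + 0 = 63 \cdot 57 + 0 = 3591 + 0 = 3591$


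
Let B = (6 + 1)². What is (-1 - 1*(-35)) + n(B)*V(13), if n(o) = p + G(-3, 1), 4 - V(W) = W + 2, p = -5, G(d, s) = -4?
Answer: 133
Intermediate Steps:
V(W) = 2 - W (V(W) = 4 - (W + 2) = 4 - (2 + W) = 4 + (-2 - W) = 2 - W)
B = 49 (B = 7² = 49)
n(o) = -9 (n(o) = -5 - 4 = -9)
(-1 - 1*(-35)) + n(B)*V(13) = (-1 - 1*(-35)) - 9*(2 - 1*13) = (-1 + 35) - 9*(2 - 13) = 34 - 9*(-11) = 34 + 99 = 133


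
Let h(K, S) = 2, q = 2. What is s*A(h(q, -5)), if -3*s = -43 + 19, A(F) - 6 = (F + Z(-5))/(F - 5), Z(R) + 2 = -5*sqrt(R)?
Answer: 48 + 40*I*sqrt(5)/3 ≈ 48.0 + 29.814*I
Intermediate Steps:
Z(R) = -2 - 5*sqrt(R)
A(F) = 6 + (-2 + F - 5*I*sqrt(5))/(-5 + F) (A(F) = 6 + (F + (-2 - 5*I*sqrt(5)))/(F - 5) = 6 + (F + (-2 - 5*I*sqrt(5)))/(-5 + F) = 6 + (-2 + F - 5*I*sqrt(5))/(-5 + F))
s = 8 (s = -(-43 + 19)/3 = -1/3*(-24) = 8)
s*A(h(q, -5)) = 8*((-32 + 7*2 - 5*I*sqrt(5))/(-5 + 2)) = 8*((-32 + 14 - 5*I*sqrt(5))/(-3)) = 8*(-(-18 - 5*I*sqrt(5))/3) = 8*(6 + 5*I*sqrt(5)/3) = 48 + 40*I*sqrt(5)/3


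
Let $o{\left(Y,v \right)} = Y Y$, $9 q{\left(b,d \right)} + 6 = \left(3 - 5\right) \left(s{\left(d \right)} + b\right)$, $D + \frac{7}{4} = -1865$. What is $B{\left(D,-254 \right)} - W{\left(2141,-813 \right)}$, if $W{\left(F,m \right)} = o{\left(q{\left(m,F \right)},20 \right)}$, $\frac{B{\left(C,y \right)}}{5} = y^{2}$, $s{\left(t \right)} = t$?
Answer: $\frac{19042736}{81} \approx 2.351 \cdot 10^{5}$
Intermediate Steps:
$D = - \frac{7467}{4}$ ($D = - \frac{7}{4} - 1865 = - \frac{7467}{4} \approx -1866.8$)
$q{\left(b,d \right)} = - \frac{2}{3} - \frac{2 b}{9} - \frac{2 d}{9}$ ($q{\left(b,d \right)} = - \frac{2}{3} + \frac{\left(3 - 5\right) \left(d + b\right)}{9} = - \frac{2}{3} + \frac{\left(-2\right) \left(b + d\right)}{9} = - \frac{2}{3} + \frac{- 2 b - 2 d}{9} = - \frac{2}{3} - \left(\frac{2 b}{9} + \frac{2 d}{9}\right) = - \frac{2}{3} - \frac{2 b}{9} - \frac{2 d}{9}$)
$o{\left(Y,v \right)} = Y^{2}$
$B{\left(C,y \right)} = 5 y^{2}$
$W{\left(F,m \right)} = \left(- \frac{2}{3} - \frac{2 F}{9} - \frac{2 m}{9}\right)^{2}$ ($W{\left(F,m \right)} = \left(- \frac{2}{3} - \frac{2 m}{9} - \frac{2 F}{9}\right)^{2} = \left(- \frac{2}{3} - \frac{2 F}{9} - \frac{2 m}{9}\right)^{2}$)
$B{\left(D,-254 \right)} - W{\left(2141,-813 \right)} = 5 \left(-254\right)^{2} - \frac{4 \left(3 + 2141 - 813\right)^{2}}{81} = 5 \cdot 64516 - \frac{4 \cdot 1331^{2}}{81} = 322580 - \frac{4}{81} \cdot 1771561 = 322580 - \frac{7086244}{81} = \frac{19042736}{81}$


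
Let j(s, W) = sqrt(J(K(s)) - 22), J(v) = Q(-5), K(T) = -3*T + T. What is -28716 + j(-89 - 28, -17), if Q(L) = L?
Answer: -28716 + 3*I*sqrt(3) ≈ -28716.0 + 5.1962*I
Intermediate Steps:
K(T) = -2*T
J(v) = -5
j(s, W) = 3*I*sqrt(3) (j(s, W) = sqrt(-5 - 22) = sqrt(-27) = 3*I*sqrt(3))
-28716 + j(-89 - 28, -17) = -28716 + 3*I*sqrt(3)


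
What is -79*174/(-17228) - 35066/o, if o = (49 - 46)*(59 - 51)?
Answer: -75473393/51684 ≈ -1460.3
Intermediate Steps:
o = 24 (o = 3*8 = 24)
-79*174/(-17228) - 35066/o = -79*174/(-17228) - 35066/24 = -13746*(-1/17228) - 35066*1/24 = 6873/8614 - 17533/12 = -75473393/51684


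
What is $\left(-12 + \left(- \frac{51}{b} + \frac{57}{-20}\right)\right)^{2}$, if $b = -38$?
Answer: $\frac{26347689}{144400} \approx 182.46$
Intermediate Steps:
$\left(-12 + \left(- \frac{51}{b} + \frac{57}{-20}\right)\right)^{2} = \left(-12 + \left(- \frac{51}{-38} + \frac{57}{-20}\right)\right)^{2} = \left(-12 + \left(\left(-51\right) \left(- \frac{1}{38}\right) + 57 \left(- \frac{1}{20}\right)\right)\right)^{2} = \left(-12 + \left(\frac{51}{38} - \frac{57}{20}\right)\right)^{2} = \left(-12 - \frac{573}{380}\right)^{2} = \left(- \frac{5133}{380}\right)^{2} = \frac{26347689}{144400}$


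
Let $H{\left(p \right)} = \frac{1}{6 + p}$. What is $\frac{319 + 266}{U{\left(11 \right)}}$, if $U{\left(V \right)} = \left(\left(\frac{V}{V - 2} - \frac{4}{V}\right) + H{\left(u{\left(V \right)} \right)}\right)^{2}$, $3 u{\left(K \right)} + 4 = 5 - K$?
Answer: $\frac{366949440}{954529} \approx 384.43$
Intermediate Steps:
$u{\left(K \right)} = \frac{1}{3} - \frac{K}{3}$ ($u{\left(K \right)} = - \frac{4}{3} + \frac{5 - K}{3} = - \frac{4}{3} - \left(- \frac{5}{3} + \frac{K}{3}\right) = \frac{1}{3} - \frac{K}{3}$)
$U{\left(V \right)} = \left(\frac{1}{\frac{19}{3} - \frac{V}{3}} - \frac{4}{V} + \frac{V}{-2 + V}\right)^{2}$ ($U{\left(V \right)} = \left(\left(\frac{V}{V - 2} - \frac{4}{V}\right) + \frac{1}{6 - \left(- \frac{1}{3} + \frac{V}{3}\right)}\right)^{2} = \left(\left(\frac{V}{-2 + V} - \frac{4}{V}\right) + \frac{1}{\frac{19}{3} - \frac{V}{3}}\right)^{2} = \left(\left(- \frac{4}{V} + \frac{V}{-2 + V}\right) + \frac{1}{\frac{19}{3} - \frac{V}{3}}\right)^{2} = \left(\frac{1}{\frac{19}{3} - \frac{V}{3}} - \frac{4}{V} + \frac{V}{-2 + V}\right)^{2}$)
$\frac{319 + 266}{U{\left(11 \right)}} = \frac{319 + 266}{\frac{1}{121} \frac{1}{\left(-19 + 11\right)^{2}} \frac{1}{\left(-2 + 11\right)^{2}} \left(-152 + 11^{3} - 26 \cdot 11^{2} + 90 \cdot 11\right)^{2}} = \frac{585}{\frac{1}{121} \cdot \frac{1}{64} \cdot \frac{1}{81} \left(-152 + 1331 - 3146 + 990\right)^{2}} = \frac{585}{\frac{1}{121} \cdot \frac{1}{64} \cdot \frac{1}{81} \left(-977\right)^{2}} = \frac{585}{\frac{1}{121} \cdot \frac{1}{64} \cdot \frac{1}{81} \cdot 954529} = \frac{585}{\frac{954529}{627264}} = 585 \cdot \frac{627264}{954529} = \frac{366949440}{954529}$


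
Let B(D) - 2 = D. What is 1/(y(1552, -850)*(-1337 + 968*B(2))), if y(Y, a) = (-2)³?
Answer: -1/20280 ≈ -4.9310e-5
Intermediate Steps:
y(Y, a) = -8
B(D) = 2 + D
1/(y(1552, -850)*(-1337 + 968*B(2))) = 1/((-8)*(-1337 + 968*(2 + 2))) = -1/(8*(-1337 + 968*4)) = -1/(8*(-1337 + 3872)) = -⅛/2535 = -⅛*1/2535 = -1/20280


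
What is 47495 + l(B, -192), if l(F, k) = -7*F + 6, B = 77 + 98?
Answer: 46276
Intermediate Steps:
B = 175
l(F, k) = 6 - 7*F
47495 + l(B, -192) = 47495 + (6 - 7*175) = 47495 + (6 - 1225) = 47495 - 1219 = 46276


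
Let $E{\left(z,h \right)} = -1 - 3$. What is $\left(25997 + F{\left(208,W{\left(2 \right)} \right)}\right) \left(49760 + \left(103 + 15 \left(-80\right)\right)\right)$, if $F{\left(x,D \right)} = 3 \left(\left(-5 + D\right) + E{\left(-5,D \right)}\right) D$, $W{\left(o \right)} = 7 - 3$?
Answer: $1262172231$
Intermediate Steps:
$E{\left(z,h \right)} = -4$ ($E{\left(z,h \right)} = -1 - 3 = -4$)
$W{\left(o \right)} = 4$
$F{\left(x,D \right)} = D \left(-27 + 3 D\right)$ ($F{\left(x,D \right)} = 3 \left(\left(-5 + D\right) - 4\right) D = 3 \left(-9 + D\right) D = \left(-27 + 3 D\right) D = D \left(-27 + 3 D\right)$)
$\left(25997 + F{\left(208,W{\left(2 \right)} \right)}\right) \left(49760 + \left(103 + 15 \left(-80\right)\right)\right) = \left(25997 + 3 \cdot 4 \left(-9 + 4\right)\right) \left(49760 + \left(103 + 15 \left(-80\right)\right)\right) = \left(25997 + 3 \cdot 4 \left(-5\right)\right) \left(49760 + \left(103 - 1200\right)\right) = \left(25997 - 60\right) \left(49760 - 1097\right) = 25937 \cdot 48663 = 1262172231$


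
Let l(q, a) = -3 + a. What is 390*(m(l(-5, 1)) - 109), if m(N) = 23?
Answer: -33540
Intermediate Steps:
390*(m(l(-5, 1)) - 109) = 390*(23 - 109) = 390*(-86) = -33540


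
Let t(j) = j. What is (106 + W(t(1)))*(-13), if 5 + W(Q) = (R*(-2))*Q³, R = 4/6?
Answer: -3887/3 ≈ -1295.7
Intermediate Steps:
R = ⅔ (R = 4*(⅙) = ⅔ ≈ 0.66667)
W(Q) = -5 - 4*Q³/3 (W(Q) = -5 + ((⅔)*(-2))*Q³ = -5 - 4*Q³/3)
(106 + W(t(1)))*(-13) = (106 + (-5 - 4/3*1³))*(-13) = (106 + (-5 - 4/3*1))*(-13) = (106 + (-5 - 4/3))*(-13) = (106 - 19/3)*(-13) = (299/3)*(-13) = -3887/3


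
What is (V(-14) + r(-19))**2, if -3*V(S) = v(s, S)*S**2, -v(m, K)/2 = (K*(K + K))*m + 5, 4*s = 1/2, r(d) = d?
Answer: 49519369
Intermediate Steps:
s = 1/8 (s = (1/4)/2 = (1/4)*(1/2) = 1/8 ≈ 0.12500)
v(m, K) = -10 - 4*m*K**2 (v(m, K) = -2*((K*(K + K))*m + 5) = -2*((K*(2*K))*m + 5) = -2*((2*K**2)*m + 5) = -2*(2*m*K**2 + 5) = -2*(5 + 2*m*K**2) = -10 - 4*m*K**2)
V(S) = -S**2*(-10 - S**2/2)/3 (V(S) = -(-10 - 4*1/8*S**2)*S**2/3 = -(-10 - S**2/2)*S**2/3 = -S**2*(-10 - S**2/2)/3)
(V(-14) + r(-19))**2 = ((1/6)*(-14)**2*(20 + (-14)**2) - 19)**2 = ((1/6)*196*(20 + 196) - 19)**2 = ((1/6)*196*216 - 19)**2 = (7056 - 19)**2 = 7037**2 = 49519369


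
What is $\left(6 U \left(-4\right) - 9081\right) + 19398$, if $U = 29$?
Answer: $9621$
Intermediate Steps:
$\left(6 U \left(-4\right) - 9081\right) + 19398 = \left(6 \cdot 29 \left(-4\right) - 9081\right) + 19398 = \left(174 \left(-4\right) - 9081\right) + 19398 = \left(-696 - 9081\right) + 19398 = -9777 + 19398 = 9621$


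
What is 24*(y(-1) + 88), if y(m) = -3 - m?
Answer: 2064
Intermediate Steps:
24*(y(-1) + 88) = 24*((-3 - 1*(-1)) + 88) = 24*((-3 + 1) + 88) = 24*(-2 + 88) = 24*86 = 2064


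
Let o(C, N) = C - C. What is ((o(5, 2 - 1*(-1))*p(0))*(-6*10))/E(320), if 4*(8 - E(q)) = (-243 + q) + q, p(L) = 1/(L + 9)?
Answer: 0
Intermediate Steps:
p(L) = 1/(9 + L)
o(C, N) = 0
E(q) = 275/4 - q/2 (E(q) = 8 - ((-243 + q) + q)/4 = 8 - (-243 + 2*q)/4 = 8 + (243/4 - q/2) = 275/4 - q/2)
((o(5, 2 - 1*(-1))*p(0))*(-6*10))/E(320) = ((0/(9 + 0))*(-6*10))/(275/4 - 1/2*320) = ((0/9)*(-60))/(275/4 - 160) = ((0*(1/9))*(-60))/(-365/4) = (0*(-60))*(-4/365) = 0*(-4/365) = 0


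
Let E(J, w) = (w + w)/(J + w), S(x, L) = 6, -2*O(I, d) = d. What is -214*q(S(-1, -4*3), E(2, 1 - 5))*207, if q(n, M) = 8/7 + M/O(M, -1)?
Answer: -2835072/7 ≈ -4.0501e+5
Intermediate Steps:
O(I, d) = -d/2
E(J, w) = 2*w/(J + w) (E(J, w) = (2*w)/(J + w) = 2*w/(J + w))
q(n, M) = 8/7 + 2*M (q(n, M) = 8/7 + M/((-1/2*(-1))) = 8*(1/7) + M/(1/2) = 8/7 + M*2 = 8/7 + 2*M)
-214*q(S(-1, -4*3), E(2, 1 - 5))*207 = -214*(8/7 + 2*(2*(1 - 5)/(2 + (1 - 5))))*207 = -214*(8/7 + 2*(2*(-4)/(2 - 4)))*207 = -214*(8/7 + 2*(2*(-4)/(-2)))*207 = -214*(8/7 + 2*(2*(-4)*(-1/2)))*207 = -214*(8/7 + 2*4)*207 = -214*(8/7 + 8)*207 = -214*64/7*207 = -13696/7*207 = -2835072/7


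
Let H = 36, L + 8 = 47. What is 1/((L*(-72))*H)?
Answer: -1/101088 ≈ -9.8924e-6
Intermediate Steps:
L = 39 (L = -8 + 47 = 39)
1/((L*(-72))*H) = 1/((39*(-72))*36) = 1/(-2808*36) = 1/(-101088) = -1/101088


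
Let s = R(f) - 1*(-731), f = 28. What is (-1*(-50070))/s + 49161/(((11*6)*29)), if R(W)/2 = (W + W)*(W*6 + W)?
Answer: 134550327/4823918 ≈ 27.892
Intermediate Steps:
R(W) = 28*W**2 (R(W) = 2*((W + W)*(W*6 + W)) = 2*((2*W)*(6*W + W)) = 2*((2*W)*(7*W)) = 2*(14*W**2) = 28*W**2)
s = 22683 (s = 28*28**2 - 1*(-731) = 28*784 + 731 = 21952 + 731 = 22683)
(-1*(-50070))/s + 49161/(((11*6)*29)) = -1*(-50070)/22683 + 49161/(((11*6)*29)) = 50070*(1/22683) + 49161/((66*29)) = 16690/7561 + 49161/1914 = 16690/7561 + 49161*(1/1914) = 16690/7561 + 16387/638 = 134550327/4823918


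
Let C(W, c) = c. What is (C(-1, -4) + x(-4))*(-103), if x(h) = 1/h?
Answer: 1751/4 ≈ 437.75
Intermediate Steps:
(C(-1, -4) + x(-4))*(-103) = (-4 + 1/(-4))*(-103) = (-4 - 1/4)*(-103) = -17/4*(-103) = 1751/4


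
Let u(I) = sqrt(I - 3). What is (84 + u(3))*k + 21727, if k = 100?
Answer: 30127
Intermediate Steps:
u(I) = sqrt(-3 + I)
(84 + u(3))*k + 21727 = (84 + sqrt(-3 + 3))*100 + 21727 = (84 + sqrt(0))*100 + 21727 = (84 + 0)*100 + 21727 = 84*100 + 21727 = 8400 + 21727 = 30127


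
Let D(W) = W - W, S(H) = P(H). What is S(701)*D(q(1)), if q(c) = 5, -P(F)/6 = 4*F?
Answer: 0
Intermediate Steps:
P(F) = -24*F
S(H) = -24*H
D(W) = 0
S(701)*D(q(1)) = -24*701*0 = -16824*0 = 0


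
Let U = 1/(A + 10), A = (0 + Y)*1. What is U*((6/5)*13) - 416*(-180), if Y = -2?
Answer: 1497639/20 ≈ 74882.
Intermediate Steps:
A = -2 (A = (0 - 2)*1 = -2*1 = -2)
U = ⅛ (U = 1/(-2 + 10) = 1/8 = ⅛ ≈ 0.12500)
U*((6/5)*13) - 416*(-180) = ((6/5)*13)/8 - 416*(-180) = ((6*(⅕))*13)/8 + 74880 = ((6/5)*13)/8 + 74880 = (⅛)*(78/5) + 74880 = 39/20 + 74880 = 1497639/20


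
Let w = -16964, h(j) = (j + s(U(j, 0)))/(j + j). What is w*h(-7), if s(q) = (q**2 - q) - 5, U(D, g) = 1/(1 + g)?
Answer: -101784/7 ≈ -14541.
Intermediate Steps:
s(q) = -5 + q**2 - q
h(j) = (-5 + j)/(2*j) (h(j) = (j + (-5 + (1/(1 + 0))**2 - 1/(1 + 0)))/(j + j) = (j + (-5 + (1/1)**2 - 1/1))/((2*j)) = (j + (-5 + 1**2 - 1*1))*(1/(2*j)) = (j + (-5 + 1 - 1))*(1/(2*j)) = (j - 5)*(1/(2*j)) = (-5 + j)*(1/(2*j)) = (-5 + j)/(2*j))
w*h(-7) = -8482*(-5 - 7)/(-7) = -8482*(-1)*(-12)/7 = -16964*6/7 = -101784/7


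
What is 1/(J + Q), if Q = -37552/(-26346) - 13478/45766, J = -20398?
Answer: -301437759/6148386529721 ≈ -4.9027e-5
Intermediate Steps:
Q = 340878361/301437759 (Q = -37552*(-1/26346) - 13478*1/45766 = 18776/13173 - 6739/22883 = 340878361/301437759 ≈ 1.1308)
1/(J + Q) = 1/(-20398 + 340878361/301437759) = 1/(-6148386529721/301437759) = -301437759/6148386529721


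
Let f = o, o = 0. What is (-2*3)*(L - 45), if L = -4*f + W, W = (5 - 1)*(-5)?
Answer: 390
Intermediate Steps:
f = 0
W = -20 (W = 4*(-5) = -20)
L = -20 (L = -4*0 - 20 = 0 - 20 = -20)
(-2*3)*(L - 45) = (-2*3)*(-20 - 45) = -6*(-65) = 390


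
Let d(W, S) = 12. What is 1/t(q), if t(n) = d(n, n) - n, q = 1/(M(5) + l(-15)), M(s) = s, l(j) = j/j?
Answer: 6/71 ≈ 0.084507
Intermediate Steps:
l(j) = 1
q = ⅙ (q = 1/(5 + 1) = 1/6 = ⅙ ≈ 0.16667)
t(n) = 12 - n
1/t(q) = 1/(12 - 1*⅙) = 1/(12 - ⅙) = 1/(71/6) = 6/71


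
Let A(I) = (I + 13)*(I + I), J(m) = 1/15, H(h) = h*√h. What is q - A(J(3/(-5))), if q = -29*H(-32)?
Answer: -392/225 + 3712*I*√2 ≈ -1.7422 + 5249.6*I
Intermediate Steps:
H(h) = h^(3/2)
J(m) = 1/15
q = 3712*I*√2 (q = -(-3712)*I*√2 = 3712*I*√2 ≈ 5249.6*I)
A(I) = 2*I*(13 + I) (A(I) = (13 + I)*(2*I) = 2*I*(13 + I))
q - A(J(3/(-5))) = 3712*I*√2 - 2*(13 + 1/15)/15 = 3712*I*√2 - 2*196/(15*15) = 3712*I*√2 - 1*392/225 = 3712*I*√2 - 392/225 = -392/225 + 3712*I*√2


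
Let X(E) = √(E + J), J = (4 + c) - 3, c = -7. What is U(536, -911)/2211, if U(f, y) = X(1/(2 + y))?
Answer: I*√550955/669933 ≈ 0.001108*I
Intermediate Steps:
J = -6 (J = (4 - 7) - 3 = -3 - 3 = -6)
X(E) = √(-6 + E) (X(E) = √(E - 6) = √(-6 + E))
U(f, y) = √(-6 + 1/(2 + y))
U(536, -911)/2211 = √((-11 - 6*(-911))/(2 - 911))/2211 = √((-11 + 5466)/(-909))*(1/2211) = √(-1/909*5455)*(1/2211) = √(-5455/909)*(1/2211) = (I*√550955/303)*(1/2211) = I*√550955/669933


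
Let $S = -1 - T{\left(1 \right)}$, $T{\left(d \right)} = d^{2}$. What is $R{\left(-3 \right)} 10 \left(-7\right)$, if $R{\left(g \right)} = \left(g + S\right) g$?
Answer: $-1050$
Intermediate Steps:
$S = -2$ ($S = -1 - 1^{2} = -1 - 1 = -2$)
$R{\left(g \right)} = g \left(-2 + g\right)$ ($R{\left(g \right)} = \left(g - 2\right) g = \left(-2 + g\right) g = g \left(-2 + g\right)$)
$R{\left(-3 \right)} 10 \left(-7\right) = - 3 \left(-2 - 3\right) 10 \left(-7\right) = \left(-3\right) \left(-5\right) 10 \left(-7\right) = 15 \cdot 10 \left(-7\right) = 150 \left(-7\right) = -1050$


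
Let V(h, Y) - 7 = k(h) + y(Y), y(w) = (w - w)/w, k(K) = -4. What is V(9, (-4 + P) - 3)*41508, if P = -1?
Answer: 124524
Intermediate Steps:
y(w) = 0 (y(w) = 0/w = 0)
V(h, Y) = 3 (V(h, Y) = 7 + (-4 + 0) = 7 - 4 = 3)
V(9, (-4 + P) - 3)*41508 = 3*41508 = 124524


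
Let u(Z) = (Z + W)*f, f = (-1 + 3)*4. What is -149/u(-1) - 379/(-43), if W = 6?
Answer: 8753/1720 ≈ 5.0890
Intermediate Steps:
f = 8 (f = 2*4 = 8)
u(Z) = 48 + 8*Z (u(Z) = (Z + 6)*8 = (6 + Z)*8 = 48 + 8*Z)
-149/u(-1) - 379/(-43) = -149/(48 + 8*(-1)) - 379/(-43) = -149/(48 - 8) - 379*(-1/43) = -149/40 + 379/43 = 8753/1720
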